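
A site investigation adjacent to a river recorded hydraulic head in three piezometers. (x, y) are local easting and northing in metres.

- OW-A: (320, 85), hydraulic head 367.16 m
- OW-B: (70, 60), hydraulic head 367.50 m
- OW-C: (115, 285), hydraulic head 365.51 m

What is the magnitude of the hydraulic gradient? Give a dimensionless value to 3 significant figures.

0.00876

With h = a·x + b·y + c and OW-A as origin, the differences give:
  (-250)·a + (-25)·b = +0.34
  (-205)·a + 200·b = -1.65
Eliminate b (×200 and ×(-25), subtract): -55125·a = 26.750 → a = ∂h/∂x = -0.0004853
Back-substitute: b = ∂h/∂y = -0.008747.
|∇h| = √(-0.0004853² + -0.008747²) = 0.00876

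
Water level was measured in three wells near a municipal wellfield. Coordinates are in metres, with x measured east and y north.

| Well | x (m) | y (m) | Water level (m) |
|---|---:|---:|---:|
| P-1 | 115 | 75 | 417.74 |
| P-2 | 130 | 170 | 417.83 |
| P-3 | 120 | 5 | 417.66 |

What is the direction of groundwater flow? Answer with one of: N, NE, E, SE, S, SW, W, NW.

SE

Taking P-1 as reference: P-2−P-1 = (15, 95, +0.09); P-3−P-1 = (5, -70, -0.08).
Determinant of the coordinate differences = 15·(-70) − 5·95 = -1525.
∂h/∂x = [(+0.09)·(-70) − (-0.08)·95] / -1525 = -0.0008525
∂h/∂y = [15·(-0.08) − 5·(+0.09)] / -1525 = +0.001082
Flow = −∇h = (+0.0008525 east, -0.001082 north), which points southeast.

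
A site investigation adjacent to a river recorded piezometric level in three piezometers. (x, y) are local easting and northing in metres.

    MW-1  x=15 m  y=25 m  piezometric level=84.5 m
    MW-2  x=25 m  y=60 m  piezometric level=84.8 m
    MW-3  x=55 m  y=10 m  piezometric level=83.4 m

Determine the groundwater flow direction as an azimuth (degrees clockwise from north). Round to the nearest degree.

124°

Taking MW-1 as reference: MW-2−MW-1 = (10, 35, +0.3); MW-3−MW-1 = (40, -15, -1.1).
Solve a·Δx + b·Δy = Δh: det = 10·(-15) − 40·35 = -1550.
∂h/∂x = [(+0.3)·(-15) − (-1.1)·35] / -1550 = -0.02194
∂h/∂y = [10·(-1.1) − 40·(+0.3)] / -1550 = +0.01484
Flow direction (−∇h) has components (+0.02194 E, -0.01484 N).
Azimuth = atan2(E, N) = atan2(+0.02194, -0.01484) = 124.1° ≈ 124°.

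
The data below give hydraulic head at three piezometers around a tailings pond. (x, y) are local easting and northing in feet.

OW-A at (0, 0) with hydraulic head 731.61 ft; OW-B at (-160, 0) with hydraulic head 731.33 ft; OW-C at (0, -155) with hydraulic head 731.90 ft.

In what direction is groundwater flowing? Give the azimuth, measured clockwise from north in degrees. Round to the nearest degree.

∂h/∂x = (731.33 − 731.61) / (-160 − 0) = +0.001750
∂h/∂y = (731.90 − 731.61) / (-155 − 0) = -0.001871
Flow direction (−∇h) has components (-0.001750 E, +0.001871 N).
Azimuth = atan2(E, N) = atan2(-0.001750, +0.001871) = 316.9° ≈ 317°.

317°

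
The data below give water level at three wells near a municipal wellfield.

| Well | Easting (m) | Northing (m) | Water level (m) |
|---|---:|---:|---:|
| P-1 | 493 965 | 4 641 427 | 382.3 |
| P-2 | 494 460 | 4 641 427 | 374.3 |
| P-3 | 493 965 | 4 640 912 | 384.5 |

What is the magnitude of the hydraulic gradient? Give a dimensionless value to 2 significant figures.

∂h/∂x = (374.3 − 382.3) / (494460 − 493965) = -0.01616
∂h/∂y = (384.5 − 382.3) / (4640912 − 4641427) = -0.004272
|∇h| = √(-0.01616² + -0.004272²) = 0.01672

0.017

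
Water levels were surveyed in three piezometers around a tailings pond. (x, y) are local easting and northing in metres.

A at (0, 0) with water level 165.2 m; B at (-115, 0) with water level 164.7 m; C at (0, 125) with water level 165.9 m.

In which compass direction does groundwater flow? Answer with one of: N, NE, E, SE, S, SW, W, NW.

SW

∂h/∂x = (164.7 − 165.2) / (-115 − 0) = +0.004348
∂h/∂y = (165.9 − 165.2) / (125 − 0) = +0.005600
Flow = −∇h = (-0.004348 east, -0.005600 north), which points southwest.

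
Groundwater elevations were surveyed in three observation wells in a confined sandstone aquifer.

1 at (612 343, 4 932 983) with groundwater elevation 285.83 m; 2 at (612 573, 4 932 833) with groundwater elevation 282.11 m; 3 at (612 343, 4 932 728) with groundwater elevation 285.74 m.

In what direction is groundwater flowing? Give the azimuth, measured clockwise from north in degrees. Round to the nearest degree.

091°

With h = a·x + b·y + c and 1 as origin, the differences give:
  230·a + (-150)·b = -3.72
  0·a + (-255)·b = -0.09
Eliminate b (×(-255) and ×(-150), subtract): -58650·a = 935.100 → a = ∂h/∂x = -0.01594
Back-substitute: b = ∂h/∂y = +0.0003529.
Flow direction (−∇h) has components (+0.01594 E, -0.0003529 N).
Azimuth = atan2(E, N) = atan2(+0.01594, -0.0003529) = 91.3° ≈ 091°.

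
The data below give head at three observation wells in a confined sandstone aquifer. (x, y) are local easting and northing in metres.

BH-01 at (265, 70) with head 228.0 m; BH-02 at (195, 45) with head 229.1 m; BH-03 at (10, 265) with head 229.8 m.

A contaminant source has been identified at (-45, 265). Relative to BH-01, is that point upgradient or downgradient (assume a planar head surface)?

Taking BH-01 as reference: BH-02−BH-01 = (-70, -25, +1.1); BH-03−BH-01 = (-255, 195, +1.8).
Determinant of the coordinate differences = (-70)·195 − (-255)·(-25) = -20025.
∂h/∂x = [(+1.1)·195 − (+1.8)·(-25)] / -20025 = -0.01296
∂h/∂y = [(-70)·(+1.8) − (-255)·(+1.1)] / -20025 = -0.007715
Head at (-45, 265) = 228.0 + (-0.01296)·(-310) + (-0.007715)·(195) = 230.51 m.
That is higher than the 228.0 m at BH-01, so the point is upgradient.

upgradient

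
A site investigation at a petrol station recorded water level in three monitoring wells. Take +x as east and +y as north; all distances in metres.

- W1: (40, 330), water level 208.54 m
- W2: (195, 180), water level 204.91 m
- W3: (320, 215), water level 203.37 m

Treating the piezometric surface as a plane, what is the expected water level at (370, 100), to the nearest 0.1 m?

201.6 m

With h = a·x + b·y + c and W1 as origin, the differences give:
  155·a + (-150)·b = -3.63
  280·a + (-115)·b = -5.17
Eliminate b (×(-115) and ×(-150), subtract): 24175·a = -358.050 → a = ∂h/∂x = -0.01481
Back-substitute: b = ∂h/∂y = +0.008896.
h(370, 100) = 208.54 + (-0.01481)·(330) + (+0.008896)·(-230) = 208.54 -4.888 -2.046 = 201.606 m.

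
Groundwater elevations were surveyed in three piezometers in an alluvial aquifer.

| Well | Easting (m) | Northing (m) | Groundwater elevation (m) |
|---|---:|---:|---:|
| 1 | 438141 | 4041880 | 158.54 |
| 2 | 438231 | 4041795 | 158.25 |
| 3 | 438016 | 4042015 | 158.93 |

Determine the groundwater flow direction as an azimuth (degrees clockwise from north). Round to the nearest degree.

Differences from 1: to 2 (Δx, Δy, Δh) = (90, -85, -0.29); to 3 = (-125, 135, +0.39).
Determinant of the coordinate differences = 90·135 − (-125)·(-85) = 1525.
∂h/∂x = [(-0.29)·135 − (+0.39)·(-85)] / 1525 = -0.003934
∂h/∂y = [90·(+0.39) − (-125)·(-0.29)] / 1525 = -0.0007541
Flow direction (−∇h) has components (+0.003934 E, +0.0007541 N).
Azimuth = atan2(E, N) = atan2(+0.003934, +0.0007541) = 79.1° ≈ 079°.

079°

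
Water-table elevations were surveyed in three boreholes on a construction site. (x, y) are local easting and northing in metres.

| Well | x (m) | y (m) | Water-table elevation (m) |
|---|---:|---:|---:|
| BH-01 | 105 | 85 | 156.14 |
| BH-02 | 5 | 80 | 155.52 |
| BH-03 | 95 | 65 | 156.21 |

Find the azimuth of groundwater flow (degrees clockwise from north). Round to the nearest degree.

Taking BH-01 as reference: BH-02−BH-01 = (-100, -5, -0.62); BH-03−BH-01 = (-10, -20, +0.07).
Determinant of the coordinate differences = (-100)·(-20) − (-10)·(-5) = 1950.
∂h/∂x = [(-0.62)·(-20) − (+0.07)·(-5)] / 1950 = +0.006538
∂h/∂y = [(-100)·(+0.07) − (-10)·(-0.62)] / 1950 = -0.006769
Flow direction (−∇h) has components (-0.006538 E, +0.006769 N).
Azimuth = atan2(E, N) = atan2(-0.006538, +0.006769) = 316.0° ≈ 316°.

316°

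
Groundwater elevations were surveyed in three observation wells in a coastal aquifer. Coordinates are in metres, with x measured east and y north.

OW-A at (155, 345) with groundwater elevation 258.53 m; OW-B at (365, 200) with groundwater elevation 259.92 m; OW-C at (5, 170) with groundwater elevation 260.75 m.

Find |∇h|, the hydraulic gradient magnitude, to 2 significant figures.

Taking OW-A as reference: OW-B−OW-A = (210, -145, +1.39); OW-C−OW-A = (-150, -175, +2.22).
Determinant of the coordinate differences = 210·(-175) − (-150)·(-145) = -58500.
∂h/∂x = [(+1.39)·(-175) − (+2.22)·(-145)] / -58500 = -0.001344
∂h/∂y = [210·(+2.22) − (-150)·(+1.39)] / -58500 = -0.01153
|∇h| = √(-0.001344² + -0.01153²) = 0.01161

0.012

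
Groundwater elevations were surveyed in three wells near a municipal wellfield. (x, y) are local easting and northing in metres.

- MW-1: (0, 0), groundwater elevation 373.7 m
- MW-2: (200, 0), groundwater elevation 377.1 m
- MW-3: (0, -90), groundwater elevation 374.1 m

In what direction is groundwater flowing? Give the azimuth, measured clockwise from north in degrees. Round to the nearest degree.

∂h/∂x = (377.1 − 373.7) / (200 − 0) = +0.01700
∂h/∂y = (374.1 − 373.7) / (-90 − 0) = -0.004444
Flow direction (−∇h) has components (-0.01700 E, +0.004444 N).
Azimuth = atan2(E, N) = atan2(-0.01700, +0.004444) = 284.7° ≈ 285°.

285°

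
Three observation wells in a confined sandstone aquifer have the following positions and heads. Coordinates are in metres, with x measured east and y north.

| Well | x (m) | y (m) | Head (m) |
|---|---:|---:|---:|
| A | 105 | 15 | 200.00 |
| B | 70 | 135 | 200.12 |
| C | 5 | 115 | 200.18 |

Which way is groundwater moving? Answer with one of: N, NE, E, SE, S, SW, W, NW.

With h = a·x + b·y + c and A as origin, the differences give:
  (-35)·a + 120·b = +0.12
  (-100)·a + 100·b = +0.18
Eliminate b (×100 and ×120, subtract): 8500·a = -9.600 → a = ∂h/∂x = -0.001129
Back-substitute: b = ∂h/∂y = +0.0006706.
Flow = −∇h = (+0.001129 east, -0.0006706 north), which points southeast.

SE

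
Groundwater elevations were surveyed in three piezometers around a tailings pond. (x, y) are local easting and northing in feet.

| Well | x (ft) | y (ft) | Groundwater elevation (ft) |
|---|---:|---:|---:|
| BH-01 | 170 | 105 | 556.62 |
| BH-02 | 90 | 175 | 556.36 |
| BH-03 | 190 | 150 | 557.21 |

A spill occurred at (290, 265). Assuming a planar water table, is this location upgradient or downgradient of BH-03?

upgradient

Differences from BH-01: to BH-02 (Δx, Δy, Δh) = (-80, 70, -0.26); to BH-03 = (20, 45, +0.59).
Determinant of the coordinate differences = (-80)·45 − 20·70 = -5000.
∂h/∂x = [(-0.26)·45 − (+0.59)·70] / -5000 = +0.01060
∂h/∂y = [(-80)·(+0.59) − 20·(-0.26)] / -5000 = +0.008400
Head at (290, 265) = 556.62 + (+0.01060)·(120) + (+0.008400)·(160) = 559.24 ft.
That is higher than the 557.21 ft at BH-03, so the point is upgradient.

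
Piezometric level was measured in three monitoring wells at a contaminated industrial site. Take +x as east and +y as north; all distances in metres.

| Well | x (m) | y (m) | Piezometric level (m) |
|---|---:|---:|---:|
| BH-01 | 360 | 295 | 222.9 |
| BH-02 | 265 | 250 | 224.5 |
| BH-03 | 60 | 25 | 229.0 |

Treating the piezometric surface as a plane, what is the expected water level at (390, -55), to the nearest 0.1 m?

Differences from BH-01: to BH-02 (Δx, Δy, Δh) = (-95, -45, +1.6); to BH-03 = (-300, -270, +6.1).
Determinant of the coordinate differences = (-95)·(-270) − (-300)·(-45) = 12150.
∂h/∂x = [(+1.6)·(-270) − (+6.1)·(-45)] / 12150 = -0.01296
∂h/∂y = [(-95)·(+6.1) − (-300)·(+1.6)] / 12150 = -0.008189
h(390, -55) = 222.9 + (-0.01296)·(30) + (-0.008189)·(-350) = 222.9 -0.389 +2.866 = 225.377 m.

225.4 m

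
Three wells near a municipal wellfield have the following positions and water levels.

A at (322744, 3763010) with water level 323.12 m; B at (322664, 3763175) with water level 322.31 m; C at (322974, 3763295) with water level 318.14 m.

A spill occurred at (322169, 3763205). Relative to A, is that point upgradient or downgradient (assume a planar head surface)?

upgradient

With h = a·x + b·y + c and A as origin, the differences give:
  (-80)·a + 165·b = -0.81
  230·a + 285·b = -4.98
Eliminate b (×285 and ×165, subtract): -60750·a = 590.850 → a = ∂h/∂x = -0.009726
Back-substitute: b = ∂h/∂y = -0.009625.
Head at (322169, 3763205) = 323.12 + (-0.009726)·(-575) + (-0.009625)·(195) = 326.84 m.
That is higher than the 323.12 m at A, so the point is upgradient.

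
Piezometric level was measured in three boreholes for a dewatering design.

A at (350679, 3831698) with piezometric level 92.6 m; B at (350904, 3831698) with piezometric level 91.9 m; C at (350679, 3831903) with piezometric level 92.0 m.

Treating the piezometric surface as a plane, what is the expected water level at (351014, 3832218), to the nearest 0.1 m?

90.0 m

∂h/∂x = (91.9 − 92.6) / (350904 − 350679) = -0.003111
∂h/∂y = (92.0 − 92.6) / (3831903 − 3831698) = -0.002927
h(351014, 3832218) = 92.6 + (-0.003111)·(335) + (-0.002927)·(520) = 92.6 -1.042 -1.522 = 90.036 m.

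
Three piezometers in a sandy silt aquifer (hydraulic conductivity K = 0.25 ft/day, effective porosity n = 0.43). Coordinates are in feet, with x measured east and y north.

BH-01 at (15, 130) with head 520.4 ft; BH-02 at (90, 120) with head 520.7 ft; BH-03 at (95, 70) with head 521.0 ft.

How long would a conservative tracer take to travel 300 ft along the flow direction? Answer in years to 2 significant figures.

220 years

Taking BH-01 as reference: BH-02−BH-01 = (75, -10, +0.3); BH-03−BH-01 = (80, -60, +0.6).
Determinant of the coordinate differences = 75·(-60) − 80·(-10) = -3700.
∂h/∂x = [(+0.3)·(-60) − (+0.6)·(-10)] / -3700 = +0.003243
∂h/∂y = [75·(+0.6) − 80·(+0.3)] / -3700 = -0.005676
|∇h| = √(0.003243² + -0.005676²) = 0.006537
Seepage velocity v = K·i/n = 0.25 × 0.006537 / 0.43 = 0.003801 ft/day.
t = 300 / 0.003801 = 7.893e+04 days = 216 years.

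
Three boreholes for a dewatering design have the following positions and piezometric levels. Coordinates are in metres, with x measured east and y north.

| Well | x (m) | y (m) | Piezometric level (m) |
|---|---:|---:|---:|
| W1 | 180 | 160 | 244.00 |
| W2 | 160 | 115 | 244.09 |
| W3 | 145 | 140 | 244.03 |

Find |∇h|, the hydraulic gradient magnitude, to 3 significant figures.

Taking W1 as reference: W2−W1 = (-20, -45, +0.09); W3−W1 = (-35, -20, +0.03).
Solve a·Δx + b·Δy = Δh: det = (-20)·(-20) − (-35)·(-45) = -1175.
∂h/∂x = [(+0.09)·(-20) − (+0.03)·(-45)] / -1175 = +0.0003830
∂h/∂y = [(-20)·(+0.03) − (-35)·(+0.09)] / -1175 = -0.002170
|∇h| = √(0.0003830² + -0.002170²) = 0.002204

0.00220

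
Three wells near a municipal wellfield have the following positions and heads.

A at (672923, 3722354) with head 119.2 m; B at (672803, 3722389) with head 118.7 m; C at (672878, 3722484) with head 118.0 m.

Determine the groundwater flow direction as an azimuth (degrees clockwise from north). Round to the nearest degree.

349°

Three-point gradient (reference A): Δ to B = (-120, 35, -0.5), Δ to C = (-45, 130, -1.2).
∂h/∂x = +0.001640, ∂h/∂y = -0.008663 (det = -14025).
Flow direction (−∇h) has components (-0.001640 E, +0.008663 N).
Azimuth = atan2(E, N) = atan2(-0.001640, +0.008663) = 349.3° ≈ 349°.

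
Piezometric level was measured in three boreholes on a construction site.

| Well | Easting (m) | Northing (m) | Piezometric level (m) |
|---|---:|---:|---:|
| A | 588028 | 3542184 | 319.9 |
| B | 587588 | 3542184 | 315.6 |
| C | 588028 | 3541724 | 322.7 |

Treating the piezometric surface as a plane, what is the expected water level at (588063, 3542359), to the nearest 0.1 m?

∂h/∂x = (315.6 − 319.9) / (587588 − 588028) = +0.009773
∂h/∂y = (322.7 − 319.9) / (3541724 − 3542184) = -0.006087
h(588063, 3542359) = 319.9 + (+0.009773)·(35) + (-0.006087)·(175) = 319.9 +0.342 -1.065 = 319.177 m.

319.2 m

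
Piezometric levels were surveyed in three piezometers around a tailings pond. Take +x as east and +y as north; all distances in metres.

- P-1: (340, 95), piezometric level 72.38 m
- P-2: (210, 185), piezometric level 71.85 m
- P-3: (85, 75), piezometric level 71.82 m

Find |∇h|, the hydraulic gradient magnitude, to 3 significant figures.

With h = a·x + b·y + c and P-1 as origin, the differences give:
  (-130)·a + 90·b = -0.53
  (-255)·a + (-20)·b = -0.56
Eliminate b (×(-20) and ×90, subtract): 25550·a = 61.000 → a = ∂h/∂x = +0.002387
Back-substitute: b = ∂h/∂y = -0.002440.
|∇h| = √(0.002387² + -0.002440²) = 0.003413

0.00341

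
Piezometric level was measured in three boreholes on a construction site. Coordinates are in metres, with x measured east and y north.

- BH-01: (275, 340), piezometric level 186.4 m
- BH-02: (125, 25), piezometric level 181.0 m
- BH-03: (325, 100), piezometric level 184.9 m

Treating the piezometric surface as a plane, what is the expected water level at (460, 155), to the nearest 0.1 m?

187.6 m

Taking BH-01 as reference: BH-02−BH-01 = (-150, -315, -5.4); BH-03−BH-01 = (50, -240, -1.5).
Determinant of the coordinate differences = (-150)·(-240) − 50·(-315) = 51750.
∂h/∂x = [(-5.4)·(-240) − (-1.5)·(-315)] / 51750 = +0.01591
∂h/∂y = [(-150)·(-1.5) − 50·(-5.4)] / 51750 = +0.009565
h(460, 155) = 186.4 + (+0.01591)·(185) + (+0.009565)·(-185) = 186.4 +2.944 -1.770 = 187.574 m.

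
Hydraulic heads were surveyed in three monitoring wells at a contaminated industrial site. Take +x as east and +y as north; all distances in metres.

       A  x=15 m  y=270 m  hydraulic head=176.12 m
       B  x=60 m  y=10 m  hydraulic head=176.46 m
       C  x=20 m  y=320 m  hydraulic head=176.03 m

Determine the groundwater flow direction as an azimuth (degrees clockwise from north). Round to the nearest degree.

Three-point gradient (reference A): Δ to B = (45, -260, +0.34), Δ to C = (5, 50, -0.09).
∂h/∂x = -0.001803, ∂h/∂y = -0.001620 (det = 3550).
Flow direction (−∇h) has components (+0.001803 E, +0.001620 N).
Azimuth = atan2(E, N) = atan2(+0.001803, +0.001620) = 48.1° ≈ 048°.

048°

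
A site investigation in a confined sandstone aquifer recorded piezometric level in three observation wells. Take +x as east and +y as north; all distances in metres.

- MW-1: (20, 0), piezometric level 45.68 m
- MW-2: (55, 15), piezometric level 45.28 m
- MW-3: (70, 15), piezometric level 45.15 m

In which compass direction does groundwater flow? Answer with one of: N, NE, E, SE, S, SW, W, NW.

NE

With h = a·x + b·y + c and MW-1 as origin, the differences give:
  35·a + 15·b = -0.40
  50·a + 15·b = -0.53
Eliminate b (×15 and ×15, subtract): -225·a = 1.950 → a = ∂h/∂x = -0.008667
Back-substitute: b = ∂h/∂y = -0.006444.
Flow = −∇h = (+0.008667 east, +0.006444 north), which points northeast.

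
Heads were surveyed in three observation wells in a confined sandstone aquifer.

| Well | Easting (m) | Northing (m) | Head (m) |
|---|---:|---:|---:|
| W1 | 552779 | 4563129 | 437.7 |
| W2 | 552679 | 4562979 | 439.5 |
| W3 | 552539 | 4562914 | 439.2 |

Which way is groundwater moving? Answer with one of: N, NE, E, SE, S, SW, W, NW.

NW

With h = a·x + b·y + c and W1 as origin, the differences give:
  (-100)·a + (-150)·b = +1.8
  (-240)·a + (-215)·b = +1.5
Eliminate b (×(-215) and ×(-150), subtract): -14500·a = -162.00 → a = ∂h/∂x = +0.01117
Back-substitute: b = ∂h/∂y = -0.01945.
Flow = −∇h = (-0.01117 east, +0.01945 north), which points northwest.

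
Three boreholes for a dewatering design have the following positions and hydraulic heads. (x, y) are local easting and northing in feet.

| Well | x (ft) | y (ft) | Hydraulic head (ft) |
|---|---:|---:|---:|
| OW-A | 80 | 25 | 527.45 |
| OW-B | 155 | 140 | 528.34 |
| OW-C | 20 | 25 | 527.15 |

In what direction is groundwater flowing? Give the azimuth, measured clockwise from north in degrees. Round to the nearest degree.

228°

With h = a·x + b·y + c and OW-A as origin, the differences give:
  75·a + 115·b = +0.89
  (-60)·a + 0·b = -0.30
Eliminate b (×0 and ×115, subtract): 6900·a = 34.500 → a = ∂h/∂x = +0.005000
Back-substitute: b = ∂h/∂y = +0.004478.
Flow direction (−∇h) has components (-0.005000 E, -0.004478 N).
Azimuth = atan2(E, N) = atan2(-0.005000, -0.004478) = 228.2° ≈ 228°.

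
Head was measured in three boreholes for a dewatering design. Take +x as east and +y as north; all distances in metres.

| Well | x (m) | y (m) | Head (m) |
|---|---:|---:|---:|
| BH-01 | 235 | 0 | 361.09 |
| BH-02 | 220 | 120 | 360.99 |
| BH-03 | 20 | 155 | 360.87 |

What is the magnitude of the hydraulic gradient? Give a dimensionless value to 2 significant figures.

0.00090

Three-point gradient (reference BH-01): Δ to BH-02 = (-15, 120, -0.10), Δ to BH-03 = (-215, 155, -0.22).
∂h/∂x = +0.0004643, ∂h/∂y = -0.0007753 (det = 23475).
|∇h| = √(0.0004643² + -0.0007753²) = 0.0009037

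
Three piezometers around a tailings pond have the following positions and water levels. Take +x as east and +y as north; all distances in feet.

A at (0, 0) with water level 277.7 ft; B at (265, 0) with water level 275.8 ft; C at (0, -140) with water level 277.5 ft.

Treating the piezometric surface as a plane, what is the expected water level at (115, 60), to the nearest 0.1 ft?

277.0 ft

∂h/∂x = (275.8 − 277.7) / (265 − 0) = -0.007170
∂h/∂y = (277.5 − 277.7) / (-140 − 0) = +0.001429
h(115, 60) = 277.7 + (-0.007170)·(115) + (+0.001429)·(60) = 277.7 -0.825 +0.086 = 276.961 ft.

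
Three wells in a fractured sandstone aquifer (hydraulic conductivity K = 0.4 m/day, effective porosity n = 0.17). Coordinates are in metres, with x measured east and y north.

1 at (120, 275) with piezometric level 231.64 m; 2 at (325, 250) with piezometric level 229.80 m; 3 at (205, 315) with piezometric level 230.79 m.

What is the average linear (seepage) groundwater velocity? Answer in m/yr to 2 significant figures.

8.0 m/yr

With h = a·x + b·y + c and 1 as origin, the differences give:
  205·a + (-25)·b = -1.84
  85·a + 40·b = -0.85
Eliminate b (×40 and ×(-25), subtract): 10325·a = -94.850 → a = ∂h/∂x = -0.009186
Back-substitute: b = ∂h/∂y = -0.001729.
|∇h| = √(-0.009186² + -0.001729²) = 0.009347
Seepage velocity v = K·i/n = 0.4 × 0.009347 / 0.17 = 0.02199 m/day = 8.032 m/yr.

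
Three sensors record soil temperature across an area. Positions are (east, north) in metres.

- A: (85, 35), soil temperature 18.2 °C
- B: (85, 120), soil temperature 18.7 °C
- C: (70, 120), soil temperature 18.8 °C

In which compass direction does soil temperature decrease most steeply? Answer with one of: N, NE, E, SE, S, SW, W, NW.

SE

Three-point gradient (reference A): Δ to B = (0, 85, +0.5), Δ to C = (-15, 85, +0.6).
∂T/∂x = -0.006667, ∂T/∂y = +0.005882 (det = 1275).
Steepest decrease is along −∇f = (+0.006667 E, -0.005882 N) → southeast.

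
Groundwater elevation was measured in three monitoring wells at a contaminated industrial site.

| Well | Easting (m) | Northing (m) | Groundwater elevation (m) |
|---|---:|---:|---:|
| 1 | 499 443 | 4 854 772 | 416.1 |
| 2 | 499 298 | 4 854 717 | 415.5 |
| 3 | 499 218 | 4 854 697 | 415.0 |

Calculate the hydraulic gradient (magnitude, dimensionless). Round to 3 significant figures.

0.0193

Three-point gradient (reference 1): Δ to 2 = (-145, -55, -0.6), Δ to 3 = (-225, -75, -1.1).
∂h/∂x = +0.01033, ∂h/∂y = -0.01633 (det = -1500).
|∇h| = √(0.01033² + -0.01633²) = 0.01932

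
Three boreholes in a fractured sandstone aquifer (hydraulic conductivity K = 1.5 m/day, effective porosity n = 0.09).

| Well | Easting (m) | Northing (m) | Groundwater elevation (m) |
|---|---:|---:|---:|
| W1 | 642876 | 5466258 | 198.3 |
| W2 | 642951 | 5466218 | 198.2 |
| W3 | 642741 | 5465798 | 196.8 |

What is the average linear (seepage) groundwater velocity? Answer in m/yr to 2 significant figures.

Taking W1 as reference: W2−W1 = (75, -40, -0.1); W3−W1 = (-135, -460, -1.5).
Solve a·Δx + b·Δy = Δh: det = 75·(-460) − (-135)·(-40) = -39900.
∂h/∂x = [(-0.1)·(-460) − (-1.5)·(-40)] / -39900 = +0.0003509
∂h/∂y = [75·(-1.5) − (-135)·(-0.1)] / -39900 = +0.003158
|∇h| = √(0.0003509² + 0.003158²) = 0.003177
Seepage velocity v = K·i/n = 1.5 × 0.003177 / 0.09 = 0.05295 m/day = 19.34 m/yr.

19 m/yr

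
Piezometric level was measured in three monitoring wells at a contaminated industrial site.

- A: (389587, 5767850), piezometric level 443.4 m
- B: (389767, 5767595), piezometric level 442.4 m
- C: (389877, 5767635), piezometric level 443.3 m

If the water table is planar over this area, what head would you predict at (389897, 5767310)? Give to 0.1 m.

440.9 m

Differences from A: to B (Δx, Δy, Δh) = (180, -255, -1.0); to C = (290, -215, -0.1).
Solve a·Δx + b·Δy = Δh: det = 180·(-215) − 290·(-255) = 35250.
∂h/∂x = [(-1.0)·(-215) − (-0.1)·(-255)] / 35250 = +0.005376
∂h/∂y = [180·(-0.1) − 290·(-1.0)] / 35250 = +0.007716
h(389897, 5767310) = 443.4 + (+0.005376)·(310) + (+0.007716)·(-540) = 443.4 +1.667 -4.167 = 440.900 m.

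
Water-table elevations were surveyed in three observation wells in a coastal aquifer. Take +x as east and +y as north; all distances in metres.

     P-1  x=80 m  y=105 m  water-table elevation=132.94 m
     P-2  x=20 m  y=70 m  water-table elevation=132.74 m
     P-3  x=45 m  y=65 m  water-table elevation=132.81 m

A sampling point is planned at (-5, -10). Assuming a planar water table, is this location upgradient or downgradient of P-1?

downgradient

Taking P-1 as reference: P-2−P-1 = (-60, -35, -0.20); P-3−P-1 = (-35, -40, -0.13).
Solve a·Δx + b·Δy = Δh: det = (-60)·(-40) − (-35)·(-35) = 1175.
∂h/∂x = [(-0.20)·(-40) − (-0.13)·(-35)] / 1175 = +0.002936
∂h/∂y = [(-60)·(-0.13) − (-35)·(-0.20)] / 1175 = +0.0006809
Head at (-5, -10) = 132.94 + (+0.002936)·(-85) + (+0.0006809)·(-115) = 132.61 m.
That is lower than the 132.94 m at P-1, so the point is downgradient.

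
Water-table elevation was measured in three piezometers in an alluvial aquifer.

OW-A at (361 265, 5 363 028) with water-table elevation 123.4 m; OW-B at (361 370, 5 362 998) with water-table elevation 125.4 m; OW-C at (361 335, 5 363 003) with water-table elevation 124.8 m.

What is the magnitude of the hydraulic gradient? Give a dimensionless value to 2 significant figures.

0.020

Three-point gradient (reference OW-A): Δ to OW-B = (105, -30, +2.0), Δ to OW-C = (70, -25, +1.4).
∂h/∂x = +0.01524, ∂h/∂y = -0.01333 (det = -525).
|∇h| = √(0.01524² + -0.01333²) = 0.02025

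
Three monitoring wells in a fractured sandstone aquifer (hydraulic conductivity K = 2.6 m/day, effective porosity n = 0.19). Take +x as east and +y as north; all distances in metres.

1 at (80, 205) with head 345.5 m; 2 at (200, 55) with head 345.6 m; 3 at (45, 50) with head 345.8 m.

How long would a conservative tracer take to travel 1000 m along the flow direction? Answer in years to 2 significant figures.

97 years

Three-point gradient (reference 1): Δ to 2 = (120, -150, +0.1), Δ to 3 = (-35, -155, +0.3).
∂h/∂x = -0.001237, ∂h/∂y = -0.001656 (det = -23850).
|∇h| = √(-0.001237² + -0.001656²) = 0.002067
Seepage velocity v = K·i/n = 2.6 × 0.002067 / 0.19 = 0.02829 m/day.
t = 1000 / 0.02829 = 3.535e+04 days = 96.8 years.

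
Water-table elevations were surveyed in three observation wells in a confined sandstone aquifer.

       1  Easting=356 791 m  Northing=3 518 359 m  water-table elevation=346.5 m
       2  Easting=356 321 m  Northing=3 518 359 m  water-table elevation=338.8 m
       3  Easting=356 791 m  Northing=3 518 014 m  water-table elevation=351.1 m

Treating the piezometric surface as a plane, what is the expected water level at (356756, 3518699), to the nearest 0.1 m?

341.4 m

∂h/∂x = (338.8 − 346.5) / (356321 − 356791) = +0.01638
∂h/∂y = (351.1 − 346.5) / (3518014 − 3518359) = -0.01333
h(356756, 3518699) = 346.5 + (+0.01638)·(-35) + (-0.01333)·(340) = 346.5 -0.573 -4.533 = 341.393 m.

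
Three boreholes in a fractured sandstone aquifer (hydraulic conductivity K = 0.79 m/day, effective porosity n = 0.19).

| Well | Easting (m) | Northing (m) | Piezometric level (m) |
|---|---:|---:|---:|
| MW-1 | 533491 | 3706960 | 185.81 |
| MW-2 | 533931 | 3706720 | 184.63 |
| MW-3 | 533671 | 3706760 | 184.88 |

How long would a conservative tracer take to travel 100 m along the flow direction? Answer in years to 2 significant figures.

15 years

Taking MW-1 as reference: MW-2−MW-1 = (440, -240, -1.18); MW-3−MW-1 = (180, -200, -0.93).
Determinant of the coordinate differences = 440·(-200) − 180·(-240) = -44800.
∂h/∂x = [(-1.18)·(-200) − (-0.93)·(-240)] / -44800 = -0.0002857
∂h/∂y = [440·(-0.93) − 180·(-1.18)] / -44800 = +0.004393
|∇h| = √(-0.0002857² + 0.004393²) = 0.004402
Seepage velocity v = K·i/n = 0.79 × 0.004402 / 0.19 = 0.0183 m/day.
t = 100 / 0.0183 = 5464 days = 15 years.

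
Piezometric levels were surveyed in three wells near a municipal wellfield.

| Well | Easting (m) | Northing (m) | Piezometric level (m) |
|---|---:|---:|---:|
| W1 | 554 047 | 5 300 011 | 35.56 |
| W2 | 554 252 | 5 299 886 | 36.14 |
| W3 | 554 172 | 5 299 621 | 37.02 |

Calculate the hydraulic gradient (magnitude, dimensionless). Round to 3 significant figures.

0.00359

With h = a·x + b·y + c and W1 as origin, the differences give:
  205·a + (-125)·b = +0.58
  125·a + (-390)·b = +1.46
Eliminate b (×(-390) and ×(-125), subtract): -64325·a = -43.700 → a = ∂h/∂x = +0.0006794
Back-substitute: b = ∂h/∂y = -0.003526.
|∇h| = √(0.0006794² + -0.003526²) = 0.003591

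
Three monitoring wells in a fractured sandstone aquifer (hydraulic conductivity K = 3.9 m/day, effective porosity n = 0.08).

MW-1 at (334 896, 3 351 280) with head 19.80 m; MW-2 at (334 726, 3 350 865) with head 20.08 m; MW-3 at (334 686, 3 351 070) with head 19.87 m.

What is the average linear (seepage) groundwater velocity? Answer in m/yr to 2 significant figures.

19 m/yr

Differences from MW-1: to MW-2 (Δx, Δy, Δh) = (-170, -415, +0.28); to MW-3 = (-210, -210, +0.07).
Determinant of the coordinate differences = (-170)·(-210) − (-210)·(-415) = -51450.
∂h/∂x = [(+0.28)·(-210) − (+0.07)·(-415)] / -51450 = +0.0005782
∂h/∂y = [(-170)·(+0.07) − (-210)·(+0.28)] / -51450 = -0.0009116
|∇h| = √(0.0005782² + -0.0009116²) = 0.00108
Seepage velocity v = K·i/n = 3.9 × 0.00108 / 0.08 = 0.05265 m/day = 19.23 m/yr.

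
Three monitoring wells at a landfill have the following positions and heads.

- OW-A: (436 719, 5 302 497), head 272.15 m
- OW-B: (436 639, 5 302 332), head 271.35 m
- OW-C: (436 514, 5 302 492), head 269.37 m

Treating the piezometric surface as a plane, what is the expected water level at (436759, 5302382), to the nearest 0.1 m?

Three-point gradient (reference OW-A): Δ to OW-B = (-80, -165, -0.80), Δ to OW-C = (-205, -5, -2.78).
∂h/∂x = +0.01360, ∂h/∂y = -0.001747 (det = -33425).
h(436759, 5302382) = 272.15 + (+0.01360)·(40) + (-0.001747)·(-115) = 272.15 +0.544 +0.201 = 272.895 m.

272.9 m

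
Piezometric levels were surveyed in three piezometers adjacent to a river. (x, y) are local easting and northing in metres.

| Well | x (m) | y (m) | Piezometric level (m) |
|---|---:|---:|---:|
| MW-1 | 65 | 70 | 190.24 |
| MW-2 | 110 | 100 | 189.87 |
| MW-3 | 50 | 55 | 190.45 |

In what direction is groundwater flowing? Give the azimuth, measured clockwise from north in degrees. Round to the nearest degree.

Taking MW-1 as reference: MW-2−MW-1 = (45, 30, -0.37); MW-3−MW-1 = (-15, -15, +0.21).
Determinant of the coordinate differences = 45·(-15) − (-15)·30 = -225.
∂h/∂x = [(-0.37)·(-15) − (+0.21)·30] / -225 = +0.003333
∂h/∂y = [45·(+0.21) − (-15)·(-0.37)] / -225 = -0.01733
Flow direction (−∇h) has components (-0.003333 E, +0.01733 N).
Azimuth = atan2(E, N) = atan2(-0.003333, +0.01733) = 349.1° ≈ 349°.

349°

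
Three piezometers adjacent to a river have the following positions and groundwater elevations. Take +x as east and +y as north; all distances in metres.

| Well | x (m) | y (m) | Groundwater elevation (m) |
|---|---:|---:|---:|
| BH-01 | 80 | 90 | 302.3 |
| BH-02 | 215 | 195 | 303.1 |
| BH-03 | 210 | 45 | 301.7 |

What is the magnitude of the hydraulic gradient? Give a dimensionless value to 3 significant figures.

0.00948

Taking BH-01 as reference: BH-02−BH-01 = (135, 105, +0.8); BH-03−BH-01 = (130, -45, -0.6).
Solve a·Δx + b·Δy = Δh: det = 135·(-45) − 130·105 = -19725.
∂h/∂x = [(+0.8)·(-45) − (-0.6)·105] / -19725 = -0.001369
∂h/∂y = [135·(-0.6) − 130·(+0.8)] / -19725 = +0.009379
|∇h| = √(-0.001369² + 0.009379²) = 0.009478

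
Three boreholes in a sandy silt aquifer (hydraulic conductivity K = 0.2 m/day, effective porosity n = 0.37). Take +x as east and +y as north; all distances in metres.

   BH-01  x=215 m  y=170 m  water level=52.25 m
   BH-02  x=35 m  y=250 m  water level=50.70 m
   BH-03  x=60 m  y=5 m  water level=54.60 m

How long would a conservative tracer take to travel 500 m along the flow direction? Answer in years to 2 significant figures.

160 years

Differences from BH-01: to BH-02 (Δx, Δy, Δh) = (-180, 80, -1.55); to BH-03 = (-155, -165, +2.35).
Solve a·Δx + b·Δy = Δh: det = (-180)·(-165) − (-155)·80 = 42100.
∂h/∂x = [(-1.55)·(-165) − (+2.35)·80] / 42100 = +0.001609
∂h/∂y = [(-180)·(+2.35) − (-155)·(-1.55)] / 42100 = -0.01575
|∇h| = √(0.001609² + -0.01575²) = 0.01583
Seepage velocity v = K·i/n = 0.2 × 0.01583 / 0.37 = 0.008557 m/day.
t = 500 / 0.008557 = 5.843e+04 days = 160 years.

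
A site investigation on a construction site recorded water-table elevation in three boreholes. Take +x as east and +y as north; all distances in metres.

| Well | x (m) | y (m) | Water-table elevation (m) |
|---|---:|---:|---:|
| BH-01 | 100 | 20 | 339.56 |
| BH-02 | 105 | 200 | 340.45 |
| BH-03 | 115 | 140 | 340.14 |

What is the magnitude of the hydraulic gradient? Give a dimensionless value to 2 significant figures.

Taking BH-01 as reference: BH-02−BH-01 = (5, 180, +0.89); BH-03−BH-01 = (15, 120, +0.58).
Determinant of the coordinate differences = 5·120 − 15·180 = -2100.
∂h/∂x = [(+0.89)·120 − (+0.58)·180] / -2100 = -0.001143
∂h/∂y = [5·(+0.58) − 15·(+0.89)] / -2100 = +0.004976
|∇h| = √(-0.001143² + 0.004976²) = 0.005106

0.0051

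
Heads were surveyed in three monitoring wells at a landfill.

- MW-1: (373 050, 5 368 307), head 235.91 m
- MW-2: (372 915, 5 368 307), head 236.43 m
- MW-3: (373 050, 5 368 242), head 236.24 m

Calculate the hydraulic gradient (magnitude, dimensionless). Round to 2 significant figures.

∂h/∂x = (236.43 − 235.91) / (372915 − 373050) = -0.003852
∂h/∂y = (236.24 − 235.91) / (5368242 − 5368307) = -0.005077
|∇h| = √(-0.003852² + -0.005077²) = 0.006373

0.0064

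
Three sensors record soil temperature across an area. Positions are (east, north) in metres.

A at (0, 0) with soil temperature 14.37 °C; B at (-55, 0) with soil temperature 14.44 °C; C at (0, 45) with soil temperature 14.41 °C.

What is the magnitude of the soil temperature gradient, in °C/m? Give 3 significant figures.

0.00155 °C/m

∂T/∂x = (14.44 − 14.37) / (-55 − 0) = -0.001273
∂T/∂y = (14.41 − 14.37) / (45 − 0) = +0.0008889
|∇f| = √(-0.001273² + 0.0008889²) = 0.001553 °C/m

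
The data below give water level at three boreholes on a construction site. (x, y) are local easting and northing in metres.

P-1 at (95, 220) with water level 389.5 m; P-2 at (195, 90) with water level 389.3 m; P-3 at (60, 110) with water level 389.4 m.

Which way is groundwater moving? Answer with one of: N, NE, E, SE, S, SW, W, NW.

SE

Taking P-1 as reference: P-2−P-1 = (100, -130, -0.2); P-3−P-1 = (-35, -110, -0.1).
Solve a·Δx + b·Δy = Δh: det = 100·(-110) − (-35)·(-130) = -15550.
∂h/∂x = [(-0.2)·(-110) − (-0.1)·(-130)] / -15550 = -0.0005788
∂h/∂y = [100·(-0.1) − (-35)·(-0.2)] / -15550 = +0.001093
Flow = −∇h = (+0.0005788 east, -0.001093 north), which points southeast.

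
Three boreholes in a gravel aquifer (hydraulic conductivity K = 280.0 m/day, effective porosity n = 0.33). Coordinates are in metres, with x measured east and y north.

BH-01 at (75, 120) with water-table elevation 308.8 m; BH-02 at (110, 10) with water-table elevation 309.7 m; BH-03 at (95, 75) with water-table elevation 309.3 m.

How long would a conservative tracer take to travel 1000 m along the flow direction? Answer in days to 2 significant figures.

Differences from BH-01: to BH-02 (Δx, Δy, Δh) = (35, -110, +0.9); to BH-03 = (20, -45, +0.5).
Determinant of the coordinate differences = 35·(-45) − 20·(-110) = 625.
∂h/∂x = [(+0.9)·(-45) − (+0.5)·(-110)] / 625 = +0.02320
∂h/∂y = [35·(+0.5) − 20·(+0.9)] / 625 = -0.0008000
|∇h| = √(0.02320² + -0.0008000²) = 0.02321
Seepage velocity v = K·i/n = 280.0 × 0.02321 / 0.33 = 19.69 m/day.
t = 1000 / 19.69 = 50.79 days.

51 days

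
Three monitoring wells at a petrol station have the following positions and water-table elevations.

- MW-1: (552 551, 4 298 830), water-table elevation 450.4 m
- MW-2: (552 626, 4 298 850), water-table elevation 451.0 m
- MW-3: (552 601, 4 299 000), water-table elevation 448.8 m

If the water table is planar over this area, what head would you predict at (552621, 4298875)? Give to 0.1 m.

With h = a·x + b·y + c and MW-1 as origin, the differences give:
  75·a + 20·b = +0.6
  50·a + 170·b = -1.6
Eliminate b (×170 and ×20, subtract): 11750·a = 134.00 → a = ∂h/∂x = +0.01140
Back-substitute: b = ∂h/∂y = -0.01277.
h(552621, 4298875) = 450.4 + (+0.01140)·(70) + (-0.01277)·(45) = 450.4 +0.798 -0.574 = 450.624 m.

450.6 m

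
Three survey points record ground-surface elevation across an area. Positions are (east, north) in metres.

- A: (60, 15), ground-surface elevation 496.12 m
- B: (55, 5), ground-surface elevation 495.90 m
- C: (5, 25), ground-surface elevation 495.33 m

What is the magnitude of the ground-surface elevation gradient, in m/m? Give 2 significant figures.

Three-point gradient (reference A): Δ to B = (-5, -10, -0.22), Δ to C = (-55, 10, -0.79).
∂z/∂x = +0.01683, ∂z/∂y = +0.01358 (det = -600).
|∇f| = √(0.01683² + 0.01358²) = 0.02163 m/m

0.022 m/m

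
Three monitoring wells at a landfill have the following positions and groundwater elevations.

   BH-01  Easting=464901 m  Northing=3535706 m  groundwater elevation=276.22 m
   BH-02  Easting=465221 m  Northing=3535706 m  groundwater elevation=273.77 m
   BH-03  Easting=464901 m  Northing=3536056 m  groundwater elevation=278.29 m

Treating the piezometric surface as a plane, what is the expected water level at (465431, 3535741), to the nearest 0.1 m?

∂h/∂x = (273.77 − 276.22) / (465221 − 464901) = -0.007656
∂h/∂y = (278.29 − 276.22) / (3536056 − 3535706) = +0.005914
h(465431, 3535741) = 276.22 + (-0.007656)·(530) + (+0.005914)·(35) = 276.22 -4.058 +0.207 = 272.369 m.

272.4 m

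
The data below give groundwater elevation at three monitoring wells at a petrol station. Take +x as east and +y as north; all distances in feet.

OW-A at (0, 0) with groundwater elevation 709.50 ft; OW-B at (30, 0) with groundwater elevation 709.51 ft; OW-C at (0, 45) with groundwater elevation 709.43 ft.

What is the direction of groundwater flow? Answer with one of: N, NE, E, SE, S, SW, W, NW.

N

∂h/∂x = (709.51 − 709.50) / (30 − 0) = +0.0003333
∂h/∂y = (709.43 − 709.50) / (45 − 0) = -0.001556
Flow = −∇h = (-0.0003333 east, +0.001556 north), which points north.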